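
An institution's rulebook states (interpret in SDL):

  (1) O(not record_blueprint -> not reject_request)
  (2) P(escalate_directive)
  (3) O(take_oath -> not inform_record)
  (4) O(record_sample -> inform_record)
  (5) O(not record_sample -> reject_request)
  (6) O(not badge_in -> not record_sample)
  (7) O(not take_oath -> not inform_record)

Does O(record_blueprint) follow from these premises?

Yes

Premises 7 and 3 cover both cases: O(not take_oath -> not inform_record) and O(take_oath -> not inform_record). Since not take_oath ∨ take_oath is a tautology, O(not inform_record) follows.
Premise 4, O(record_sample -> inform_record), contraposes to O(not inform_record -> not record_sample); with O(not inform_record) we get O(not record_sample).
Applying K to premise 5 (O(not record_sample -> reject_request)) and O(not record_sample) yields O(reject_request).
The contrapositive of premise 1 (O(not record_blueprint -> not reject_request)) is O(reject_request -> record_blueprint), and O(reject_request) is already established, so O(record_blueprint).
Premises 2, 6 do not contribute to this derivation.
So O(record_blueprint) follows.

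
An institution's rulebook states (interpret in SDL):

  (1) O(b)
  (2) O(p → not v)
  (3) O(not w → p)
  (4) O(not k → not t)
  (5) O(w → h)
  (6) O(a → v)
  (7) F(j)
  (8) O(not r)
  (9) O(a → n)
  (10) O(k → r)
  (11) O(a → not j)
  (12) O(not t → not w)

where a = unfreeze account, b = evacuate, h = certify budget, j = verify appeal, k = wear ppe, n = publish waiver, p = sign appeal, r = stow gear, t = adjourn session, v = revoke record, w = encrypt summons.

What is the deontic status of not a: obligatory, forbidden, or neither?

Premise 8 gives O(not r).
The contrapositive of premise 10 (O(k → r)) is O(not r → not k), and O(not r) is already established, so O(not k).
Applying K to premise 4 (O(not k → not t)) and O(not k) yields O(not t).
Applying K to premise 12 (O(not t → not w)) and O(not t) yields O(not w).
With premise 3, O(not w → p), the K-axiom yields O(p).
From O(p) and premise 2, O(p → not v), we obtain O(not v).
Premise 6, O(a → v), contraposes to O(not v → not a); with O(not v) we get O(not a).
Premises 1, 5, 7, 9, 11 do not contribute to this derivation.
Hence not a is obligatory.

Obligatory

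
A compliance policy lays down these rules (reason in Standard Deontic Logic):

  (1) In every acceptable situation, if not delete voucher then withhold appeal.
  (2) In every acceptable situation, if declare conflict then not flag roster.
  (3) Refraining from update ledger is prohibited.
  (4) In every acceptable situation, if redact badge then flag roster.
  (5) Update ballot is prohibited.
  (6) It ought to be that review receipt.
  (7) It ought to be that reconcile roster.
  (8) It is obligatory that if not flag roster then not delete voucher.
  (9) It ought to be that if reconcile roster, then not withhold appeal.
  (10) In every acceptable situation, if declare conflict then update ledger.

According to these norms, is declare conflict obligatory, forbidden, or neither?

Premise 7 states O(reconcile_roster) outright.
Premise 9 is O(reconcile_roster → ¬withhold_appeal); since O(reconcile_roster), deontic closure gives O(¬withhold_appeal).
The contrapositive of premise 1 (O(¬delete_voucher → withhold_appeal)) is O(¬withhold_appeal → delete_voucher), and O(¬withhold_appeal) is already established, so O(delete_voucher).
Premise 8 is O(¬flag_roster → ¬delete_voucher); contrapositively O(delete_voucher → flag_roster). Since O(delete_voucher) holds, K gives O(flag_roster).
Premise 2 is O(declare_conflict → ¬flag_roster); contrapositively O(flag_roster → ¬declare_conflict). Since O(flag_roster) holds, K gives O(¬declare_conflict).
Premises 3, 4, 5, 6, 10 do not contribute to this derivation.
Thus O(¬declare_conflict), which is F(declare_conflict): declare_conflict is forbidden.

Forbidden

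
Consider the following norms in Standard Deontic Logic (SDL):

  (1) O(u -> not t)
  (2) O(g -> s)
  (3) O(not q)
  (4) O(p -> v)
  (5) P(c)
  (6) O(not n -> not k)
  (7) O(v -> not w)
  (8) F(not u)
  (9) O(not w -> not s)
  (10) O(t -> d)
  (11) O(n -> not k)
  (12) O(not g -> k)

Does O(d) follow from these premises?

No

Premise 10 is O(t -> d), but O(t) is not derivable from the premises, so it does not yield O(d).
No other premise forces O(d). An ideal world satisfying every premise can still have d false, so O(d) is not derivable.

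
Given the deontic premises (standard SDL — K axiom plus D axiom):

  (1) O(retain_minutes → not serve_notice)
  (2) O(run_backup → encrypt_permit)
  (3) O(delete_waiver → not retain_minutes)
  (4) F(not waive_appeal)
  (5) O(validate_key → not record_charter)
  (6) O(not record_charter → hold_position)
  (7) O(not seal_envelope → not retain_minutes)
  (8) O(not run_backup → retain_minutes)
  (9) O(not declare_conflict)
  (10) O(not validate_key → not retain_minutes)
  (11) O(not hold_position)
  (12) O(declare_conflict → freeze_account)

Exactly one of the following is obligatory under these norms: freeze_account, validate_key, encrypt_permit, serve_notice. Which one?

encrypt_permit

Premise 11 gives O(not hold_position).
The contrapositive of premise 6 (O(not record_charter → hold_position)) is O(not hold_position → record_charter), and O(not hold_position) is already established, so O(record_charter).
Premise 5 is O(validate_key → not record_charter); contrapositively O(record_charter → not validate_key). Since O(record_charter) holds, K gives O(not validate_key).
Applying K to premise 10 (O(not validate_key → not retain_minutes)) and O(not validate_key) yields O(not retain_minutes).
Premise 8, O(not run_backup → retain_minutes), contraposes to O(not retain_minutes → run_backup); with O(not retain_minutes) we get O(run_backup).
Premise 2 is O(run_backup → encrypt_permit); since O(run_backup), deontic closure gives O(encrypt_permit).
So O(encrypt_permit) holds — encrypt_permit is obligatory. None of the other listed options is made obligatory by any chain of premises.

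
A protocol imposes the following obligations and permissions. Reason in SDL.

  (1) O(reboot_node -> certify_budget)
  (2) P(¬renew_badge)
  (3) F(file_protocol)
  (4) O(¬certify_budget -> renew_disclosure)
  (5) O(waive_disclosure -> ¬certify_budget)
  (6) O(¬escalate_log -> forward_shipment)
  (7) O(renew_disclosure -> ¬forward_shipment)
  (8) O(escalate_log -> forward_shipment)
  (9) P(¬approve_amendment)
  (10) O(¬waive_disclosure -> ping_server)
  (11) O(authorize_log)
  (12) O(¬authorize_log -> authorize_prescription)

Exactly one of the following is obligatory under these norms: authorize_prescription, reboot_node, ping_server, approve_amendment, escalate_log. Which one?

ping_server

Premises 6 and 8 cover both cases: O(¬escalate_log -> forward_shipment) and O(escalate_log -> forward_shipment). Since ¬escalate_log ∨ escalate_log is a tautology, O(forward_shipment) follows.
Premise 7 is O(renew_disclosure -> ¬forward_shipment); contrapositively O(forward_shipment -> ¬renew_disclosure). Since O(forward_shipment) holds, K gives O(¬renew_disclosure).
Premise 4, O(¬certify_budget -> renew_disclosure), contraposes to O(¬renew_disclosure -> certify_budget); with O(¬renew_disclosure) we get O(certify_budget).
Premise 5 is O(waive_disclosure -> ¬certify_budget); contrapositively O(certify_budget -> ¬waive_disclosure). Since O(certify_budget) holds, K gives O(¬waive_disclosure).
Applying K to premise 10 (O(¬waive_disclosure -> ping_server)) and O(¬waive_disclosure) yields O(ping_server).
So O(ping_server) holds — ping_server is obligatory. None of the other listed options is made obligatory by any chain of premises.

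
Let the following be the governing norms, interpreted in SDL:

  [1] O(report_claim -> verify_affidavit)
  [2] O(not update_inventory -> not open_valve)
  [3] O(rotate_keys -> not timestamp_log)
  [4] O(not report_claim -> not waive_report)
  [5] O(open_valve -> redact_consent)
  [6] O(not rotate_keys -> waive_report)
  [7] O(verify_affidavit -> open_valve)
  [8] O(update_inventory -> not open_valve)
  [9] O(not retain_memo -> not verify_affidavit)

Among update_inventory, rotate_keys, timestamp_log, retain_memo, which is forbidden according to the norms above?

timestamp_log

Premises 8 and 2 are O(update_inventory -> not open_valve) and O(not update_inventory -> not open_valve); every ideal world satisfies update_inventory or not update_inventory, so in either case not open_valve holds — hence O(not open_valve).
Premise 7, O(verify_affidavit -> open_valve), contraposes to O(not open_valve -> not verify_affidavit); with O(not open_valve) we get O(not verify_affidavit).
The contrapositive of premise 1 (O(report_claim -> verify_affidavit)) is O(not verify_affidavit -> not report_claim), and O(not verify_affidavit) is already established, so O(not report_claim).
From O(not report_claim) and premise 4, O(not report_claim -> not waive_report), we obtain O(not waive_report).
Premise 6, O(not rotate_keys -> waive_report), contraposes to O(not waive_report -> rotate_keys); with O(not waive_report) we get O(rotate_keys).
Applying K to premise 3 (O(rotate_keys -> not timestamp_log)) and O(rotate_keys) yields O(not timestamp_log).
So O(not timestamp_log) holds, i.e. timestamp_log is forbidden. None of the other listed options is forbidden under the premises.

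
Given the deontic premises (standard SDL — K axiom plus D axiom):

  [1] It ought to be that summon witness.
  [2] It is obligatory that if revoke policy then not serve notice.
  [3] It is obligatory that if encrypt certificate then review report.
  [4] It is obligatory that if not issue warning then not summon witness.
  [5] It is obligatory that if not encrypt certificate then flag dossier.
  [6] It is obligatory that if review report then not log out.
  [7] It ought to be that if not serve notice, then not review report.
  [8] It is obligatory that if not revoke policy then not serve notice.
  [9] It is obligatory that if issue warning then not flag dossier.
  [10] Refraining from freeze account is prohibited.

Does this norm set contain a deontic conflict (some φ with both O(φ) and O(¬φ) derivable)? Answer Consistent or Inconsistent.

Inconsistent

Premises 2 and 8 cover both cases: O(revoke_policy → ¬serve_notice) and O(¬revoke_policy → ¬serve_notice). Since revoke_policy ∨ ¬revoke_policy is a tautology, O(¬serve_notice) follows.
With premise 7, O(¬serve_notice → ¬review_report), the K-axiom yields O(¬review_report).
Premise 3, O(encrypt_certificate → review_report), contraposes to O(¬review_report → ¬encrypt_certificate); with O(¬review_report) we get O(¬encrypt_certificate).
Premise 5 is O(¬encrypt_certificate → flag_dossier); since O(¬encrypt_certificate), deontic closure gives O(flag_dossier).
Premise 9 is O(issue_warning → ¬flag_dossier); contrapositively O(flag_dossier → ¬issue_warning). Since O(flag_dossier) holds, K gives O(¬issue_warning).
Premise 4 is O(¬issue_warning → ¬summon_witness); since O(¬issue_warning), deontic closure gives O(¬summon_witness).
But premise 1 directly asserts O(summon_witness).
We now have both O(¬summon_witness) and O(summon_witness) — summon_witness is simultaneously obligatory and forbidden, violating the D-axiom.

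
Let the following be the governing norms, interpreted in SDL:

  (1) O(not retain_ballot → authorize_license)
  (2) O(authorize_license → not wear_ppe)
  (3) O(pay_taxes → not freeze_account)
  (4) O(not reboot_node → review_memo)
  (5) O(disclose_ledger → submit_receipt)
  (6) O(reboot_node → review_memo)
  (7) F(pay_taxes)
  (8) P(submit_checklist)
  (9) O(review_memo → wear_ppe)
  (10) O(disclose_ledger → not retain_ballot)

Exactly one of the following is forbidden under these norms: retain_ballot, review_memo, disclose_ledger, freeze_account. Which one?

Premises 4 and 6 cover both cases: O(not reboot_node → review_memo) and O(reboot_node → review_memo). Since not reboot_node ∨ reboot_node is a tautology, O(review_memo) follows.
Applying K to premise 9 (O(review_memo → wear_ppe)) and O(review_memo) yields O(wear_ppe).
The contrapositive of premise 2 (O(authorize_license → not wear_ppe)) is O(wear_ppe → not authorize_license), and O(wear_ppe) is already established, so O(not authorize_license).
The contrapositive of premise 1 (O(not retain_ballot → authorize_license)) is O(not authorize_license → retain_ballot), and O(not authorize_license) is already established, so O(retain_ballot).
The contrapositive of premise 10 (O(disclose_ledger → not retain_ballot)) is O(retain_ballot → not disclose_ledger), and O(retain_ballot) is already established, so O(not disclose_ledger).
So O(not disclose_ledger) holds, i.e. disclose_ledger is forbidden. None of the other listed options is forbidden under the premises.

disclose_ledger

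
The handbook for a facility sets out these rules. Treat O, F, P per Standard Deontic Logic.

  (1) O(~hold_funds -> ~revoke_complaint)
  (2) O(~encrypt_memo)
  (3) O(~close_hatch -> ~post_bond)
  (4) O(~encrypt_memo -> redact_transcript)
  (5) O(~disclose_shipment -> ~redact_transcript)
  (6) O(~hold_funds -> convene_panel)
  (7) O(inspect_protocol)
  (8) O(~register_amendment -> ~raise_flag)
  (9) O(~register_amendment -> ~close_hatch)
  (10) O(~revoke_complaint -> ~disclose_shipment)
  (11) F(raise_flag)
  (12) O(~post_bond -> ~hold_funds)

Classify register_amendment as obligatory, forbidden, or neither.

Premise 2 gives O(~encrypt_memo).
From O(~encrypt_memo) and premise 4, O(~encrypt_memo -> redact_transcript), we obtain O(redact_transcript).
Premise 5 is O(~disclose_shipment -> ~redact_transcript); contrapositively O(redact_transcript -> disclose_shipment). Since O(redact_transcript) holds, K gives O(disclose_shipment).
The contrapositive of premise 10 (O(~revoke_complaint -> ~disclose_shipment)) is O(disclose_shipment -> revoke_complaint), and O(disclose_shipment) is already established, so O(revoke_complaint).
The contrapositive of premise 1 (O(~hold_funds -> ~revoke_complaint)) is O(revoke_complaint -> hold_funds), and O(revoke_complaint) is already established, so O(hold_funds).
Premise 12 is O(~post_bond -> ~hold_funds); contrapositively O(hold_funds -> post_bond). Since O(hold_funds) holds, K gives O(post_bond).
Premise 3, O(~close_hatch -> ~post_bond), contraposes to O(post_bond -> close_hatch); with O(post_bond) we get O(close_hatch).
The contrapositive of premise 9 (O(~register_amendment -> ~close_hatch)) is O(close_hatch -> register_amendment), and O(close_hatch) is already established, so O(register_amendment).
Premises 6, 7, 8, 11 do not contribute to this derivation.
Hence register_amendment is obligatory.

Obligatory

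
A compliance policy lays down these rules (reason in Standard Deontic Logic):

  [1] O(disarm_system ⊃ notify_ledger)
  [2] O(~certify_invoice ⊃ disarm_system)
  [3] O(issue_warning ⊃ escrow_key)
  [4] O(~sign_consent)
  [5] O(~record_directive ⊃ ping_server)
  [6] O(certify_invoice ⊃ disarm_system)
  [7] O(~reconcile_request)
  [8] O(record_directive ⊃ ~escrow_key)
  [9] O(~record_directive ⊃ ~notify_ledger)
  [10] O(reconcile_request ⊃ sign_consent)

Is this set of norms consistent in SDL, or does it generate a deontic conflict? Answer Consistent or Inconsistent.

Premise 10 is O(reconcile_request ⊃ sign_consent), but O(reconcile_request) is not derivable from the premises, so it does not yield O(sign_consent).
So O(sign_consent) is not derivable, and the apparent clash with O(~sign_consent) does not arise.
A world satisfying every obligation exists (e.g. certify_invoice=false, disarm_system=true, escrow_key=false, issue_warning=false, notify_ledger=true, ping_server=false, reconcile_request=false, record_directive=true, sign_consent=false); no atom is both obligatory and forbidden, so the set is consistent.

Consistent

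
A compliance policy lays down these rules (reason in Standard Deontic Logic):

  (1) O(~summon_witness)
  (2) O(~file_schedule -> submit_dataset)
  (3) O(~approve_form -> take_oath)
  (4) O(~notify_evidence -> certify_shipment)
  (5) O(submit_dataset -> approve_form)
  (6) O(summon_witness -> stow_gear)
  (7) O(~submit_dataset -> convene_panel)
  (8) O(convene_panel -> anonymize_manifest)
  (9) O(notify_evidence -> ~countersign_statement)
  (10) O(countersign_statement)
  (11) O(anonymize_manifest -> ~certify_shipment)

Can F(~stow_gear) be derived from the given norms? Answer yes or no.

No

Premise 6 is O(summon_witness -> stow_gear), but O(summon_witness) is not derivable from the premises, so it does not yield O(stow_gear).
No other premise forces O(stow_gear). An ideal world satisfying every premise can still have ~stow_gear true, so F(~stow_gear) is not derivable.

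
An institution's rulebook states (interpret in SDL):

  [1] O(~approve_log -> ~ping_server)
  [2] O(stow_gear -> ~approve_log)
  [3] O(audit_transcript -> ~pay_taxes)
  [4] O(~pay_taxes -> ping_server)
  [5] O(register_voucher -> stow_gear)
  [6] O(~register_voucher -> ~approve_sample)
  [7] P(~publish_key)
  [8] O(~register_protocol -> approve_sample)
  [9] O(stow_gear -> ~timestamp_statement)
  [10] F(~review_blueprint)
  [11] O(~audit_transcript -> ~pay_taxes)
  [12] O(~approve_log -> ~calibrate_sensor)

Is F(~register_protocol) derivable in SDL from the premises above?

Premises 11 and 3 cover both cases: O(~audit_transcript -> ~pay_taxes) and O(audit_transcript -> ~pay_taxes). Since ~audit_transcript ∨ audit_transcript is a tautology, O(~pay_taxes) follows.
With premise 4, O(~pay_taxes -> ping_server), the K-axiom yields O(ping_server).
Premise 1, O(~approve_log -> ~ping_server), contraposes to O(ping_server -> approve_log); with O(ping_server) we get O(approve_log).
Premise 2 is O(stow_gear -> ~approve_log); contrapositively O(approve_log -> ~stow_gear). Since O(approve_log) holds, K gives O(~stow_gear).
Premise 5, O(register_voucher -> stow_gear), contraposes to O(~stow_gear -> ~register_voucher); with O(~stow_gear) we get O(~register_voucher).
From O(~register_voucher) and premise 6, O(~register_voucher -> ~approve_sample), we obtain O(~approve_sample).
Premise 8, O(~register_protocol -> approve_sample), contraposes to O(~approve_sample -> register_protocol); with O(~approve_sample) we get O(register_protocol).
Premises 7, 9, 10, 12 do not contribute to this derivation.
So O(register_protocol) holds, i.e. F(~register_protocol). The claim follows.

Yes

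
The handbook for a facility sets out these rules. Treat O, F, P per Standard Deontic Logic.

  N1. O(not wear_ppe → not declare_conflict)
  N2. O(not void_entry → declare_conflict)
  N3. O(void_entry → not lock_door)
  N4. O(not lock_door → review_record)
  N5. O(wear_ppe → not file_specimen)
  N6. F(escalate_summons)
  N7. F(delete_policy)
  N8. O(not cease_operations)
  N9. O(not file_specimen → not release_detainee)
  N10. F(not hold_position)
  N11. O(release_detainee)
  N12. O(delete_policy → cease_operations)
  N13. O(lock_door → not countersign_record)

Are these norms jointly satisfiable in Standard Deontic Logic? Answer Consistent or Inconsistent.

Premise 12 is O(delete_policy → cease_operations), but O(delete_policy) is not derivable from the premises, so it does not yield O(cease_operations).
So O(cease_operations) is not derivable, and the apparent clash with O(not cease_operations) does not arise.
A world satisfying every obligation exists (e.g. cease_operations=false, countersign_record=false, declare_conflict=false, delete_policy=false, escalate_summons=false, file_specimen=true, hold_position=true, lock_door=false, release_detainee=true, review_record=true, void_entry=true, wear_ppe=false); no atom is both obligatory and forbidden, so the set is consistent.

Consistent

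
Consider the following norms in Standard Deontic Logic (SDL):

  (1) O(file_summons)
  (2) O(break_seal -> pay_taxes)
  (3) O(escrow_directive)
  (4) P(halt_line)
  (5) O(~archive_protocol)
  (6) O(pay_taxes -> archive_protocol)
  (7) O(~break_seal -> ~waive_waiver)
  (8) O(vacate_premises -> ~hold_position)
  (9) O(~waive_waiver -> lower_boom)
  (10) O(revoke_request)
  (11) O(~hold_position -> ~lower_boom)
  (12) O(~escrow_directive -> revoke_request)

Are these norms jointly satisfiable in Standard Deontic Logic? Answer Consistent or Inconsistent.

Premise 12 is O(~escrow_directive -> revoke_request); even if O(revoke_request) held, inferring O(~escrow_directive) would be affirming the consequent — invalid.
So O(~escrow_directive) is not derivable, and the apparent clash with O(escrow_directive) does not arise.
A world satisfying every obligation exists (e.g. archive_protocol=false, break_seal=false, escrow_directive=true, file_summons=true, halt_line=false, hold_position=true, lower_boom=true, pay_taxes=false, revoke_request=true, vacate_premises=false, waive_waiver=false); no atom is both obligatory and forbidden, so the set is consistent.

Consistent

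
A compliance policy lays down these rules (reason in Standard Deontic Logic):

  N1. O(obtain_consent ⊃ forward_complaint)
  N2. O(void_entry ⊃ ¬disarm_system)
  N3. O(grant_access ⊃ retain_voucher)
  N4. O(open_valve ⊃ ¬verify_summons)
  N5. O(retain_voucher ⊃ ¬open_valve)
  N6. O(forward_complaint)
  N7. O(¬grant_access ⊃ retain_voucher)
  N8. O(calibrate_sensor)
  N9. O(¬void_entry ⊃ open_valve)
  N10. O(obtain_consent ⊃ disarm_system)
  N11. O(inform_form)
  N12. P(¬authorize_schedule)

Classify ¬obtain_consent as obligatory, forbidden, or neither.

Obligatory

By case analysis on grant_access: premise 3 gives O(grant_access ⊃ retain_voucher) and premise 7 gives O(¬grant_access ⊃ retain_voucher), so O(retain_voucher) either way.
With premise 5, O(retain_voucher ⊃ ¬open_valve), the K-axiom yields O(¬open_valve).
The contrapositive of premise 9 (O(¬void_entry ⊃ open_valve)) is O(¬open_valve ⊃ void_entry), and O(¬open_valve) is already established, so O(void_entry).
With premise 2, O(void_entry ⊃ ¬disarm_system), the K-axiom yields O(¬disarm_system).
Premise 10 is O(obtain_consent ⊃ disarm_system); contrapositively O(¬disarm_system ⊃ ¬obtain_consent). Since O(¬disarm_system) holds, K gives O(¬obtain_consent).
Premises 1, 4, 6, 8, 11, 12 do not contribute to this derivation.
Hence ¬obtain_consent is obligatory.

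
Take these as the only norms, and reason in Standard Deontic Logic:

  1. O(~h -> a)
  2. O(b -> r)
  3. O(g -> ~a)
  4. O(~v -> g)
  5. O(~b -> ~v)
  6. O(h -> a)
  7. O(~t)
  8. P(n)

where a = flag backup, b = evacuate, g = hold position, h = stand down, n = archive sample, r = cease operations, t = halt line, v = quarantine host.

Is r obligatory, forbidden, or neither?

Premises 1 and 6 cover both cases: O(~h -> a) and O(h -> a). Since ~h ∨ h is a tautology, O(a) follows.
Premise 3 is O(g -> ~a); contrapositively O(a -> ~g). Since O(a) holds, K gives O(~g).
Premise 4 is O(~v -> g); contrapositively O(~g -> v). Since O(~g) holds, K gives O(v).
Premise 5 is O(~b -> ~v); contrapositively O(v -> b). Since O(v) holds, K gives O(b).
Applying K to premise 2 (O(b -> r)) and O(b) yields O(r).
Premises 7, 8 do not contribute to this derivation.
Hence r is obligatory.

Obligatory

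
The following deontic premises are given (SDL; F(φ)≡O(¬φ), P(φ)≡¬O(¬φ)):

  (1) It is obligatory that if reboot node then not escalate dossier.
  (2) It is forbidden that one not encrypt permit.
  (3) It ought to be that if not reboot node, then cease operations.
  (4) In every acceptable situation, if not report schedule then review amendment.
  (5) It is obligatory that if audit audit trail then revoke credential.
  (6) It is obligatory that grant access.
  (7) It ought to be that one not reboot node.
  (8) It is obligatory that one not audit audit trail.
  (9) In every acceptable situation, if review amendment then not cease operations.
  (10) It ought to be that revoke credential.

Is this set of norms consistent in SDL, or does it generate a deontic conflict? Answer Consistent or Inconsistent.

Consistent

Premise 5 is O(audit_audit_trail → revoke_credential); even if O(revoke_credential) held, inferring O(audit_audit_trail) would be affirming the consequent — invalid.
So O(audit_audit_trail) is not derivable, and the apparent clash with O(¬audit_audit_trail) does not arise.
A world satisfying every obligation exists (e.g. audit_audit_trail=false, cease_operations=true, encrypt_permit=true, escalate_dossier=false, grant_access=true, reboot_node=false, report_schedule=true, review_amendment=false, revoke_credential=true); no atom is both obligatory and forbidden, so the set is consistent.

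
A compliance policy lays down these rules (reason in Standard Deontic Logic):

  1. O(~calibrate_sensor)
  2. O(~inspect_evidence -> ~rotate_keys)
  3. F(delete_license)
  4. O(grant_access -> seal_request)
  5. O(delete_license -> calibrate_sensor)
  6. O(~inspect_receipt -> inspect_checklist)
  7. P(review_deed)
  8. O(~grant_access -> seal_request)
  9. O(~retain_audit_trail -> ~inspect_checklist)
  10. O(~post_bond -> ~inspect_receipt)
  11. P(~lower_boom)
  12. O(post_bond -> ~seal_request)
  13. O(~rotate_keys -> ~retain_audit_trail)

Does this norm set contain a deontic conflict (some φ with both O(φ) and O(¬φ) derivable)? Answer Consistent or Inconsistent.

Consistent

Premise 5 is O(delete_license -> calibrate_sensor), but O(delete_license) is not derivable from the premises, so it does not yield O(calibrate_sensor).
So O(calibrate_sensor) is not derivable, and the apparent clash with O(~calibrate_sensor) does not arise.
A world satisfying every obligation exists (e.g. calibrate_sensor=false, delete_license=false, grant_access=false, inspect_checklist=true, inspect_evidence=true, inspect_receipt=false, lower_boom=false, post_bond=false, retain_audit_trail=true, review_deed=false, rotate_keys=true, seal_request=true); no atom is both obligatory and forbidden, so the set is consistent.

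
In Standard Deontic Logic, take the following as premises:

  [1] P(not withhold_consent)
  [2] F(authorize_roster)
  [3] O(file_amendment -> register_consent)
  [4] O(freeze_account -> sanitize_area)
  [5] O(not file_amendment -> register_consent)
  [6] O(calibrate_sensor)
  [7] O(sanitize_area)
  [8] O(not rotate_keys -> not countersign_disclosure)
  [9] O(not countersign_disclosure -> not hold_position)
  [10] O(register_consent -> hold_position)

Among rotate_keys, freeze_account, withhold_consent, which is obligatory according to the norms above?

rotate_keys

Premises 5 and 3 are O(not file_amendment -> register_consent) and O(file_amendment -> register_consent); every ideal world satisfies not file_amendment or file_amendment, so in either case register_consent holds — hence O(register_consent).
From O(register_consent) and premise 10, O(register_consent -> hold_position), we obtain O(hold_position).
Premise 9, O(not countersign_disclosure -> not hold_position), contraposes to O(hold_position -> countersign_disclosure); with O(hold_position) we get O(countersign_disclosure).
Premise 8 is O(not rotate_keys -> not countersign_disclosure); contrapositively O(countersign_disclosure -> rotate_keys). Since O(countersign_disclosure) holds, K gives O(rotate_keys).
So O(rotate_keys) holds — rotate_keys is obligatory. None of the other listed options is made obligatory by any chain of premises.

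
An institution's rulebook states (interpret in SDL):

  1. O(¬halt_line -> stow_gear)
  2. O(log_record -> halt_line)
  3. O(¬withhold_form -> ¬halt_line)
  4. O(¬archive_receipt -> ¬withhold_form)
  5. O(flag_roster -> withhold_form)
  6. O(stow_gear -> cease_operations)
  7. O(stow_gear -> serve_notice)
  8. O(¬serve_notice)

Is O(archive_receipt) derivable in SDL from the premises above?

Premise 8 states O(¬serve_notice) outright.
Premise 7 is O(stow_gear -> serve_notice); contrapositively O(¬serve_notice -> ¬stow_gear). Since O(¬serve_notice) holds, K gives O(¬stow_gear).
Premise 1 is O(¬halt_line -> stow_gear); contrapositively O(¬stow_gear -> halt_line). Since O(¬stow_gear) holds, K gives O(halt_line).
The contrapositive of premise 3 (O(¬withhold_form -> ¬halt_line)) is O(halt_line -> withhold_form), and O(halt_line) is already established, so O(withhold_form).
The contrapositive of premise 4 (O(¬archive_receipt -> ¬withhold_form)) is O(withhold_form -> archive_receipt), and O(withhold_form) is already established, so O(archive_receipt).
Premises 2, 5, 6 do not contribute to this derivation.
So O(archive_receipt) follows.

Yes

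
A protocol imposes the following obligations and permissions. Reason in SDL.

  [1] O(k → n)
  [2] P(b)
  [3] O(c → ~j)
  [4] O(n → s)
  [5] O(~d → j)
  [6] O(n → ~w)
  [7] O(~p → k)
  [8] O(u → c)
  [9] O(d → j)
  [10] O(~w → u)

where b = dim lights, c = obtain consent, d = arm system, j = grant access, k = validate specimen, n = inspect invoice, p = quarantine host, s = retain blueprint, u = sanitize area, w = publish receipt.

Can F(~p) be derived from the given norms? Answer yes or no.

Premises 5 and 9 cover both cases: O(~d → j) and O(d → j). Since ~d ∨ d is a tautology, O(j) follows.
Premise 3 is O(c → ~j); contrapositively O(j → ~c). Since O(j) holds, K gives O(~c).
Premise 8 is O(u → c); contrapositively O(~c → ~u). Since O(~c) holds, K gives O(~u).
Premise 10, O(~w → u), contraposes to O(~u → w); with O(~u) we get O(w).
The contrapositive of premise 6 (O(n → ~w)) is O(w → ~n), and O(w) is already established, so O(~n).
Premise 1, O(k → n), contraposes to O(~n → ~k); with O(~n) we get O(~k).
Premise 7 is O(~p → k); contrapositively O(~k → p). Since O(~k) holds, K gives O(p).
Premises 2, 4 do not contribute to this derivation.
So O(p) holds, i.e. F(~p). The claim follows.

Yes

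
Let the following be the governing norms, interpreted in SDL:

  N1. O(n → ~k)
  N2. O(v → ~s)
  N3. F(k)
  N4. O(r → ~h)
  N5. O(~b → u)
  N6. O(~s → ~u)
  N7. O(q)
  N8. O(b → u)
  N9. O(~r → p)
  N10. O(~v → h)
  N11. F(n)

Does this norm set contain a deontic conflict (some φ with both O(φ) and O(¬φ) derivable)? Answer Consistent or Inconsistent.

Premise 1 is O(n → ~k); even if O(~k) held, inferring O(n) would be affirming the consequent — invalid.
So O(n) is not derivable, and the apparent clash with O(~n) does not arise.
A world satisfying every obligation exists (e.g. b=false, h=true, k=false, n=false, p=true, q=true, r=false, s=true, u=true, v=false); no atom is both obligatory and forbidden, so the set is consistent.

Consistent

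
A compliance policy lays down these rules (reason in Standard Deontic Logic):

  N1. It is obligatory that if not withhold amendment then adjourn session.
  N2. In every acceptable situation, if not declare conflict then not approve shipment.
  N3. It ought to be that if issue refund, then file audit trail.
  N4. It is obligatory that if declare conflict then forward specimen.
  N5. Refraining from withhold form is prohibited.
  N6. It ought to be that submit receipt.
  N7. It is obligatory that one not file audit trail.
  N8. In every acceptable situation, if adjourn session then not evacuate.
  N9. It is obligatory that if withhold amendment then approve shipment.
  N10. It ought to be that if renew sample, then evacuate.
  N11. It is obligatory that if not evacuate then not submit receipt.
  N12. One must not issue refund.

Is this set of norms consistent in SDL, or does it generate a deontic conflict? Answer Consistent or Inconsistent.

Consistent

Premise 3 is O(issue_refund → file_audit_trail), but O(issue_refund) is not derivable from the premises, so it does not yield O(file_audit_trail).
So O(file_audit_trail) is not derivable, and the apparent clash with O(¬file_audit_trail) does not arise.
A world satisfying every obligation exists (e.g. adjourn_session=false, approve_shipment=true, declare_conflict=true, evacuate=true, file_audit_trail=false, forward_specimen=true, issue_refund=false, renew_sample=false, submit_receipt=true, withhold_amendment=true, withhold_form=true); no atom is both obligatory and forbidden, so the set is consistent.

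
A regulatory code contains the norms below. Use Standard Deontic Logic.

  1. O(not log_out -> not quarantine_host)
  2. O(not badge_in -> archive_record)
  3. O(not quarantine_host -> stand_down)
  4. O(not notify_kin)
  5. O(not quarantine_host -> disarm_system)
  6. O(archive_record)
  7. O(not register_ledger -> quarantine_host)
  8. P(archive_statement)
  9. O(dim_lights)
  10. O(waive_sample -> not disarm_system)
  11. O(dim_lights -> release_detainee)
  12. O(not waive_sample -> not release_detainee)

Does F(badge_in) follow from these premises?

No

Premise 2 is O(not badge_in -> archive_record); even if O(archive_record) held, inferring O(not badge_in) would be affirming the consequent — invalid.
No other premise forces O(not badge_in). An ideal world satisfying every premise can still have badge_in true, so F(badge_in) is not derivable.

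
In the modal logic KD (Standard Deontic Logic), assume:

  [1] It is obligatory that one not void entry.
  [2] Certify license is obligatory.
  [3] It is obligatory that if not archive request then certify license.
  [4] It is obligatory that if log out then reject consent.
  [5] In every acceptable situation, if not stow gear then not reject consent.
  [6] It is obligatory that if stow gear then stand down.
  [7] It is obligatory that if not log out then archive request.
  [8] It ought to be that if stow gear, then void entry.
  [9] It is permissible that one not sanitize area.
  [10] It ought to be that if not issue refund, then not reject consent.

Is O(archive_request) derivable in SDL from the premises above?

Premise 1 states O(¬void_entry) outright.
Premise 8 is O(stow_gear → void_entry); contrapositively O(¬void_entry → ¬stow_gear). Since O(¬void_entry) holds, K gives O(¬stow_gear).
With premise 5, O(¬stow_gear → ¬reject_consent), the K-axiom yields O(¬reject_consent).
The contrapositive of premise 4 (O(log_out → reject_consent)) is O(¬reject_consent → ¬log_out), and O(¬reject_consent) is already established, so O(¬log_out).
With premise 7, O(¬log_out → archive_request), the K-axiom yields O(archive_request).
Premises 2, 3, 6, 9, 10 do not contribute to this derivation.
So O(archive_request) follows.

Yes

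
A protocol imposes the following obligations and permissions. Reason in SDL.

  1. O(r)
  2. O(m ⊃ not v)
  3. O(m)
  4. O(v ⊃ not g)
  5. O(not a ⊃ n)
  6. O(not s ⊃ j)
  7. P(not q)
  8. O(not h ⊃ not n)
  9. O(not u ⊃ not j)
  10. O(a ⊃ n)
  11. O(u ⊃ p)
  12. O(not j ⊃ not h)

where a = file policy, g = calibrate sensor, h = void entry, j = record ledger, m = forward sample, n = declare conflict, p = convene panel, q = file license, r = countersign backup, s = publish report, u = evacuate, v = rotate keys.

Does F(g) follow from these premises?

No

Premise 4 is O(v ⊃ not g), but O(v) is not derivable from the premises, so it does not yield O(not g).
No other premise forces O(not g). An ideal world satisfying every premise can still have g true, so F(g) is not derivable.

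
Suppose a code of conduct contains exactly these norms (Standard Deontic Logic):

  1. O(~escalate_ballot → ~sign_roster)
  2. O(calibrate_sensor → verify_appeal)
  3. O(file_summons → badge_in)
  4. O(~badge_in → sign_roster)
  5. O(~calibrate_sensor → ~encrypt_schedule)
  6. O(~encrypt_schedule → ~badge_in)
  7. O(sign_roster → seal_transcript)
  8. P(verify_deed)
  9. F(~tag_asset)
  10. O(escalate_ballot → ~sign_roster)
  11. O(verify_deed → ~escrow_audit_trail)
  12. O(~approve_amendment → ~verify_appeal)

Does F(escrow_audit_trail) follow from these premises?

No

Premise 11 is O(verify_deed → ~escrow_audit_trail), but O(verify_deed) is not derivable from the premises (the permission P(verify_deed) asserts only ~O(~verify_deed), not O(verify_deed)), so it does not yield O(~escrow_audit_trail).
No other premise forces O(~escrow_audit_trail). An ideal world satisfying every premise can still have escrow_audit_trail true, so F(escrow_audit_trail) is not derivable.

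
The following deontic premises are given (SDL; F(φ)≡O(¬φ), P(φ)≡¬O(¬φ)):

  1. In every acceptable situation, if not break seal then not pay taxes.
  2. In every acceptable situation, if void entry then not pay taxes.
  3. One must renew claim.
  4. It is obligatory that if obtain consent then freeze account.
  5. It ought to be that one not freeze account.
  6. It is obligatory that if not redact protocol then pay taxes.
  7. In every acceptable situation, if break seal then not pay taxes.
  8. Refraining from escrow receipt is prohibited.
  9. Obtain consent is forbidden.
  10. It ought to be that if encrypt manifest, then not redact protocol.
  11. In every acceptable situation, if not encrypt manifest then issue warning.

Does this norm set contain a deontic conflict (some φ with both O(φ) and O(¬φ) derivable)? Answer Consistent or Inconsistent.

Premise 4 is O(obtain_consent → freeze_account), but O(obtain_consent) is not derivable from the premises, so it does not yield O(freeze_account).
So O(freeze_account) is not derivable, and the apparent clash with O(¬freeze_account) does not arise.
A world satisfying every obligation exists (e.g. break_seal=false, encrypt_manifest=false, escrow_receipt=true, freeze_account=false, issue_warning=true, obtain_consent=false, pay_taxes=false, redact_protocol=true, renew_claim=true, void_entry=false); no atom is both obligatory and forbidden, so the set is consistent.

Consistent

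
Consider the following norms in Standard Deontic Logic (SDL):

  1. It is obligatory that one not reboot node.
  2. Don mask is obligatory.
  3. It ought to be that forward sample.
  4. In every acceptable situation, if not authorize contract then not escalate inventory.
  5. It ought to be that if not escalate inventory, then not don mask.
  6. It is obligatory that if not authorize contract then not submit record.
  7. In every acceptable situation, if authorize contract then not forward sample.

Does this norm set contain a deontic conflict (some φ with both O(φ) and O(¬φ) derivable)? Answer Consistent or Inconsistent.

Inconsistent

Premise 2 gives O(don_mask).
Premise 5, O(¬escalate_inventory → ¬don_mask), contraposes to O(don_mask → escalate_inventory); with O(don_mask) we get O(escalate_inventory).
Premise 4, O(¬authorize_contract → ¬escalate_inventory), contraposes to O(escalate_inventory → authorize_contract); with O(escalate_inventory) we get O(authorize_contract).
Premise 7 is O(authorize_contract → ¬forward_sample); since O(authorize_contract), deontic closure gives O(¬forward_sample).
But premise 3 directly asserts O(forward_sample).
We now have both O(¬forward_sample) and O(forward_sample) — forward_sample is simultaneously obligatory and forbidden, violating the D-axiom.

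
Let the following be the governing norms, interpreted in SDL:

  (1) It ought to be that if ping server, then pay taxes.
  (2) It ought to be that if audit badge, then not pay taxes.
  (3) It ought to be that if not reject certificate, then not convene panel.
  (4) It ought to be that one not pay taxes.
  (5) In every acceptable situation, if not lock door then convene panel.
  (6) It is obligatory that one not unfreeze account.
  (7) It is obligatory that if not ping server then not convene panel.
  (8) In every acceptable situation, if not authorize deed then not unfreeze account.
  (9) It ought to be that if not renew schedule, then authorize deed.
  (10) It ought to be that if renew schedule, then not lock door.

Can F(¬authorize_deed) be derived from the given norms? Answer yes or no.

Yes

From premise 4 we have O(¬pay_taxes).
The contrapositive of premise 1 (O(ping_server → pay_taxes)) is O(¬pay_taxes → ¬ping_server), and O(¬pay_taxes) is already established, so O(¬ping_server).
Premise 7 is O(¬ping_server → ¬convene_panel); since O(¬ping_server), deontic closure gives O(¬convene_panel).
The contrapositive of premise 5 (O(¬lock_door → convene_panel)) is O(¬convene_panel → lock_door), and O(¬convene_panel) is already established, so O(lock_door).
The contrapositive of premise 10 (O(renew_schedule → ¬lock_door)) is O(lock_door → ¬renew_schedule), and O(lock_door) is already established, so O(¬renew_schedule).
Premise 9 is O(¬renew_schedule → authorize_deed); since O(¬renew_schedule), deontic closure gives O(authorize_deed).
Premises 2, 3, 6, 8 do not contribute to this derivation.
So O(authorize_deed) holds, i.e. F(¬authorize_deed). The claim follows.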